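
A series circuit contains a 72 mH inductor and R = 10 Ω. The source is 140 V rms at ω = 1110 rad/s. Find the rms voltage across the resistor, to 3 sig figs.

X_L = ωL = 79.9 Ω
Z = 10.0 + j79.9 Ω
|Z| = √(10.0² + 79.9²) = 80.5 Ω
I = V/|Z| = 1.74 A
V_R = I·|Z_R| = 1.74 × 10.0 = 17.4 V

17.4 V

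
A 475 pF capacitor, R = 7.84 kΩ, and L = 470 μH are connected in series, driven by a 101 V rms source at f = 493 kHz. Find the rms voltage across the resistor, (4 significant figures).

100.5 V

ω = 2πf = 3.098e+06 rad/s
X_L = ωL = 1456 Ω
X_C = 1/(ωC) = 679.6 Ω
Net reactance X = X_L − X_C = 776.2 Ω
Z = 7840 + j776.2 Ω
|Z| = √(7840² + 776.2²) = 7878 Ω
I = V/|Z| = 12.82 mA
V_R = I·|Z_R| = 0.01282 × 7840 = 100.5 V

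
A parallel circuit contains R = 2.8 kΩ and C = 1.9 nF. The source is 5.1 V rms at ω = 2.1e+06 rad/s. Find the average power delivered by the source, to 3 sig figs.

X_C = 1/(ωC) = 251 Ω
Parallel: admittances add. Y = 1/R + jωC
Y = (0.000357 + j0.00399) S
|Y| = 0.00401 S → |Z| = 1/|Y| = 250 Ω, ∠Z = −∠Y = -84.9°
I = V/|Z| = 20.4 mA
P = VI cos φ = 5.1 × 0.0204 × cos(-84.9°) = 9.29 mW

9.29 mW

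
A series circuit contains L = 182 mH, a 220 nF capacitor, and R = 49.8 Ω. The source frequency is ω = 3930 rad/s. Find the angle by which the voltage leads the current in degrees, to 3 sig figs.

-83.6°

X_L = ωL = 715 Ω
X_C = 1/(ωC) = 1160 Ω
Net reactance X = X_L − X_C = -441 Ω
Z = 49.8 − j441 Ω
|Z| = √(49.8² + 441²) = 444 Ω
∠Z = arctan(-441/49.8) = -83.6°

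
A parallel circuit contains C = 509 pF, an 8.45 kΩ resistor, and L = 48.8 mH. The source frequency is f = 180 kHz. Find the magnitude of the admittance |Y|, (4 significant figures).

ω = 2πf = 1.131e+06 rad/s
X_L = ωL = 55190 Ω
X_C = 1/(ωC) = 1737 Ω
Parallel: admittances add. Y = 1/R + 1/(jωL) + jωC
Y = (0.0001183 + j0.0005575) S
|Y| = 0.0005700 S → |Z| = 1/|Y| = 1754 Ω, ∠Z = −∠Y = -78.02°

570.0 μS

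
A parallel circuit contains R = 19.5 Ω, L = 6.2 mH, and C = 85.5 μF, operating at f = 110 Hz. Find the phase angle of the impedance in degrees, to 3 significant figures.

ω = 2πf = 691.2 rad/s
X_L = ωL = 4.29 Ω
X_C = 1/(ωC) = 16.9 Ω
Parallel: admittances add. Y = 1/R + 1/(jωL) + jωC
Y = (0.0513 − j0.174) S
|Y| = 0.182 S → |Z| = 1/|Y| = 5.50 Ω, ∠Z = −∠Y = 73.6°

73.6°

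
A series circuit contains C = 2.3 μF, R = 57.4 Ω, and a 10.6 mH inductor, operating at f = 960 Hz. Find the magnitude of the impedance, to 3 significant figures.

58.0 Ω

ω = 2πf = 6032 rad/s
X_L = ωL = 63.9 Ω
X_C = 1/(ωC) = 72.1 Ω
Net reactance X = X_L − X_C = -8.14 Ω
Z = 57.4 − j8.14 Ω
|Z| = √(57.4² + 8.14²) = 58.0 Ω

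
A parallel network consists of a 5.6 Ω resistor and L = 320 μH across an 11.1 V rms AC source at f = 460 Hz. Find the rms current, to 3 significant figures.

12.2 A

ω = 2πf = 2890 rad/s
X_L = ωL = 0.925 Ω
Parallel: admittances add. Y = 1/R + 1/(jωL)
Y = (0.179 − j1.08) S
|Y| = 1.10 S → |Z| = 1/|Y| = 0.913 Ω, ∠Z = −∠Y = 80.6°
I = V/|Z| = 11.1/0.913 = 12.2 A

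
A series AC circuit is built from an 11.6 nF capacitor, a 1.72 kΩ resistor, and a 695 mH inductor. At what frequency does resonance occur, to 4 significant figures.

1.773 kHz

ω₀ = 1/√(LC) = 1/√(0.695 × 1.16e-08) = 11140 rad/s
f₀ = ω₀/(2π) = 1.773 kHz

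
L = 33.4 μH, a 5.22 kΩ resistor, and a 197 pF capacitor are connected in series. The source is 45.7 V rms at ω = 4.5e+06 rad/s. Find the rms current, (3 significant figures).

X_L = ωL = 150 Ω
X_C = 1/(ωC) = 1130 Ω
Net reactance X = X_L − X_C = -978 Ω
Z = 5220 − j978 Ω
|Z| = √(5220² + 978²) = 5310 Ω
I = V/|Z| = 45.7/5310 = 8.61 mA

8.61 mA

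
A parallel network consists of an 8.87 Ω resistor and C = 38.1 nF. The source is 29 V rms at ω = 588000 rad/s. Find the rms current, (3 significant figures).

X_C = 1/(ωC) = 44.6 Ω
Parallel: admittances add. Y = 1/R + jωC
Y = (0.113 + j0.0224) S
|Y| = 0.115 S → |Z| = 1/|Y| = 8.70 Ω, ∠Z = −∠Y = -11.2°
I = V/|Z| = 29/8.70 = 3.33 A

3.33 A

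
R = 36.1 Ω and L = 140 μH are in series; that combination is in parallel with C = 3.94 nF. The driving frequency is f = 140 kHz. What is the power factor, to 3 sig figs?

ω = 2πf = 879600 rad/s
X_L = ωL = 123 Ω
X_C = 1/(ωC) = 289 Ω
Branch 1 (R+jX_L): Z₁ = 36.1 + j123 Ω, |Z₁| = 128 Ω
Branch 2 (−jX_C): Z₂ = −j289 Ω
Parallel: Z = Z₁Z₂/(Z₁+Z₂), |Z| = 219 Ω, ∠Z = 61.3°
cos φ = cos(61.3°) = 0.479

0.479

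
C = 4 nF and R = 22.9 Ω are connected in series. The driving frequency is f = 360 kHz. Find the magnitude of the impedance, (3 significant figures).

ω = 2πf = 2.262e+06 rad/s
X_C = 1/(ωC) = 111 Ω
Z = 22.9 − j111 Ω
|Z| = √(22.9² + 111²) = 113 Ω

113 Ω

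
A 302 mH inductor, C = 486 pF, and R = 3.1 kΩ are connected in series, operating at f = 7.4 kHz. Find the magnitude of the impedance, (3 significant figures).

30400 Ω

ω = 2πf = 46500 rad/s
X_L = ωL = 14000 Ω
X_C = 1/(ωC) = 44300 Ω
Net reactance X = X_L − X_C = -30200 Ω
Z = 3100 − j30200 Ω
|Z| = √(3100² + 30200²) = 30400 Ω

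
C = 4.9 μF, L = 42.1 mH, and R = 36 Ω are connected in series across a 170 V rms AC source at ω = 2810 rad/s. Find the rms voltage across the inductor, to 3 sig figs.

346 V

X_L = ωL = 118 Ω
X_C = 1/(ωC) = 72.6 Ω
Net reactance X = X_L − X_C = 45.7 Ω
Z = 36.0 + j45.7 Ω
|Z| = √(36.0² + 45.7²) = 58.2 Ω
I = V/|Z| = 2.92 A
V_L = I·|Z_L| = 2.92 × 118 = 346 V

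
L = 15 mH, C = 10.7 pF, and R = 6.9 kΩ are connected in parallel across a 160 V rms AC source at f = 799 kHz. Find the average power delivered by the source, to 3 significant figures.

3.71 W

ω = 2πf = 5.02e+06 rad/s
X_L = ωL = 75300 Ω
X_C = 1/(ωC) = 18600 Ω
Parallel: admittances add. Y = 1/R + 1/(jωL) + jωC
Y = (0.000145 + j4.04e-05) S
|Y| = 0.000150 S → |Z| = 1/|Y| = 6650 Ω, ∠Z = −∠Y = -15.6°
I = V/|Z| = 24.1 mA
P = VI cos φ = 160 × 0.0241 × cos(-15.6°) = 3.71 W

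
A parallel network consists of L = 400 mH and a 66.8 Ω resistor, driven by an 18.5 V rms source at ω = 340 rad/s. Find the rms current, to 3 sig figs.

X_L = ωL = 136 Ω
Parallel: admittances add. Y = 1/R + 1/(jωL)
Y = (0.0150 − j0.00735) S
|Y| = 0.0167 S → |Z| = 1/|Y| = 60.0 Ω, ∠Z = −∠Y = 26.2°
I = V/|Z| = 18.5/60.0 = 309 mA

309 mA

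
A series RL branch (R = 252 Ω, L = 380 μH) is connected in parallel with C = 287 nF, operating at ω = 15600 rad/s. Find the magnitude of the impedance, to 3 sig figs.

X_L = ωL = 5.93 Ω
X_C = 1/(ωC) = 223 Ω
Branch 1 (R+jX_L): Z₁ = 252 + j5.93 Ω, |Z₁| = 252 Ω
Branch 2 (−jX_C): Z₂ = −j223 Ω
Parallel: Z = Z₁Z₂/(Z₁+Z₂), |Z| = 169 Ω, ∠Z = -47.9°

169 Ω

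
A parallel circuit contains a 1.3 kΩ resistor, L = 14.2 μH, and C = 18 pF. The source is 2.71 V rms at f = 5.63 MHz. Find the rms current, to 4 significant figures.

ω = 2πf = 3.537e+07 rad/s
X_L = ωL = 502.3 Ω
X_C = 1/(ωC) = 1571 Ω
Parallel: admittances add. Y = 1/R + 1/(jωL) + jωC
Y = (0.0007692 − j0.001354) S
|Y| = 0.001557 S → |Z| = 1/|Y| = 642.1 Ω, ∠Z = −∠Y = 60.40°
I = V/|Z| = 2.71/642.1 = 4.220 mA

4.220 mA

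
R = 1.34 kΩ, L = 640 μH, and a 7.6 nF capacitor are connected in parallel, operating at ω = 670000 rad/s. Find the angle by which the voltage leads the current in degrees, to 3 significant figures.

-74.9°

X_L = ωL = 429 Ω
X_C = 1/(ωC) = 196 Ω
Parallel: admittances add. Y = 1/R + 1/(jωL) + jωC
Y = (0.000746 + j0.00276) S
|Y| = 0.00286 S → |Z| = 1/|Y| = 350 Ω, ∠Z = −∠Y = -74.9°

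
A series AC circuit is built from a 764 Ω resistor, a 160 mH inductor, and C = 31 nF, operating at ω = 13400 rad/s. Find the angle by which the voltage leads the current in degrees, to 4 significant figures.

X_L = ωL = 2144 Ω
X_C = 1/(ωC) = 2407 Ω
Net reactance X = X_L − X_C = -263.3 Ω
Z = 764.0 − j263.3 Ω
|Z| = √(764.0² + 263.3²) = 808.1 Ω
∠Z = arctan(-263.3/764.0) = -19.02°

-19.02°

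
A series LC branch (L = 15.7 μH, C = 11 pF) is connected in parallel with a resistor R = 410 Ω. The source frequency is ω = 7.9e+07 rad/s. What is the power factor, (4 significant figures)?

X_L = ωL = 1240 Ω
X_C = 1/(ωC) = 1151 Ω
Branch 1: Z₁ = R = 410.0 Ω
Branch 2 (series LC): Z₂ = j(X_L − X_C) = j89.55 Ω
Parallel: Z = Z₁Z₂/(Z₁+Z₂), |Z| = 87.49 Ω, ∠Z = 77.68°
cos φ = cos(77.68°) = 0.2134

0.2134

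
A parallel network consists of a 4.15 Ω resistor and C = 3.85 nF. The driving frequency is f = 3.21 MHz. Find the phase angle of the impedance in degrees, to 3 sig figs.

-17.9°

ω = 2πf = 2.017e+07 rad/s
X_C = 1/(ωC) = 12.9 Ω
Parallel: admittances add. Y = 1/R + jωC
Y = (0.241 + j0.0777) S
|Y| = 0.253 S → |Z| = 1/|Y| = 3.95 Ω, ∠Z = −∠Y = -17.9°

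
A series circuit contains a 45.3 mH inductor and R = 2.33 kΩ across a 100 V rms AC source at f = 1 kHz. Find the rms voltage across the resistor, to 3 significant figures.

ω = 2πf = 6283 rad/s
X_L = ωL = 285 Ω
Z = 2330 + j285 Ω
|Z| = √(2330² + 285²) = 2350 Ω
I = V/|Z| = 42.6 mA
V_R = I·|Z_R| = 0.0426 × 2330 = 99.3 V

99.3 V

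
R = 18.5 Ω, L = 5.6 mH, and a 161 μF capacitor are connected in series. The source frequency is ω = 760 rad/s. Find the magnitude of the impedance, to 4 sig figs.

18.91 Ω

X_L = ωL = 4.256 Ω
X_C = 1/(ωC) = 8.173 Ω
Net reactance X = X_L − X_C = -3.917 Ω
Z = 18.50 − j3.917 Ω
|Z| = √(18.50² + 3.917²) = 18.91 Ω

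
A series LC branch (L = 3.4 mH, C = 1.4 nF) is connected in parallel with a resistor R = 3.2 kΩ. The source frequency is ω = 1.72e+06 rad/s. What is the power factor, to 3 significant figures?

0.862

X_L = ωL = 5850 Ω
X_C = 1/(ωC) = 415 Ω
Branch 1: Z₁ = R = 3200 Ω
Branch 2 (series LC): Z₂ = j(X_L − X_C) = j5430 Ω
Parallel: Z = Z₁Z₂/(Z₁+Z₂), |Z| = 2760 Ω, ∠Z = 30.5°
cos φ = cos(30.5°) = 0.862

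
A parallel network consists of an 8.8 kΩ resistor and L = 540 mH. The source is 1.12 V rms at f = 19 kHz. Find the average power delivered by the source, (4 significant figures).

ω = 2πf = 119400 rad/s
X_L = ωL = 64470 Ω
Parallel: admittances add. Y = 1/R + 1/(jωL)
Y = (0.0001136 − j1.551e-05) S
|Y| = 0.0001147 S → |Z| = 1/|Y| = 8719 Ω, ∠Z = −∠Y = 7.773°
I = V/|Z| = 128.5 μA
P = VI cos φ = 1.12 × 0.0001285 × cos(7.773°) = 142.5 μW

142.5 μW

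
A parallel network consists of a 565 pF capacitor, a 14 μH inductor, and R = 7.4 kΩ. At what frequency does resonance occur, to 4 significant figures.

1.790 MHz

ω₀ = 1/√(LC) = 1/√(1.4e-05 × 5.65e-10) = 1.124e+07 rad/s
f₀ = ω₀/(2π) = 1.790 MHz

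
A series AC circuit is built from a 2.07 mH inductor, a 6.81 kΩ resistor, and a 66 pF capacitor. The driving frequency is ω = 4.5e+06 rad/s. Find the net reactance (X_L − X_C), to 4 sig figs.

5948 Ω

X_L = ωL = 9315 Ω
X_C = 1/(ωC) = 3367 Ω
X = 9315 − 3367 = 5948 Ω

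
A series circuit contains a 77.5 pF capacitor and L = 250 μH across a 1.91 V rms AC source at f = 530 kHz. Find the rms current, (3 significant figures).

ω = 2πf = 3.33e+06 rad/s
X_L = ωL = 833 Ω
X_C = 1/(ωC) = 3870 Ω
Net reactance X = X_L − X_C = -3040 Ω
Z = − j3040 Ω
|Z| = √(0² + 3040²) = 3040 Ω
I = V/|Z| = 1.91/3040 = 628 μA

628 μA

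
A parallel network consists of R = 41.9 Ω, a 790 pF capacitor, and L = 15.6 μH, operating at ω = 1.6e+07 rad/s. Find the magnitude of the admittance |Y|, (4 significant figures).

X_L = ωL = 249.6 Ω
X_C = 1/(ωC) = 79.11 Ω
Parallel: admittances add. Y = 1/R + 1/(jωL) + jωC
Y = (0.02387 + j0.008634) S
|Y| = 0.02538 S → |Z| = 1/|Y| = 39.40 Ω, ∠Z = −∠Y = -19.89°

25.38 mS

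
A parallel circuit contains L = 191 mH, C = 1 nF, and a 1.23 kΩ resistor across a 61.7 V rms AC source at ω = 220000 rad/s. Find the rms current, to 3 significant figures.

X_L = ωL = 42000 Ω
X_C = 1/(ωC) = 4550 Ω
Parallel: admittances add. Y = 1/R + 1/(jωL) + jωC
Y = (0.000813 + j0.000196) S
|Y| = 0.000836 S → |Z| = 1/|Y| = 1200 Ω, ∠Z = −∠Y = -13.6°
I = V/|Z| = 61.7/1200 = 51.6 mA

51.6 mA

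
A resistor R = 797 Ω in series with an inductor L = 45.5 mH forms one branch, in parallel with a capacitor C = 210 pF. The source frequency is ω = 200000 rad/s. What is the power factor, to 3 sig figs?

0.141

X_L = ωL = 9100 Ω
X_C = 1/(ωC) = 23800 Ω
Branch 1 (R+jX_L): Z₁ = 797 + j9100 Ω, |Z₁| = 9130 Ω
Branch 2 (−jX_C): Z₂ = −j23800 Ω
Parallel: Z = Z₁Z₂/(Z₁+Z₂), |Z| = 14800 Ω, ∠Z = 81.9°
cos φ = cos(81.9°) = 0.141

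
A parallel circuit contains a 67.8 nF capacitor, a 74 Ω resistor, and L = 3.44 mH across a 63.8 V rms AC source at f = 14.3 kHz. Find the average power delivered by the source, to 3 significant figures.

ω = 2πf = 89850 rad/s
X_L = ωL = 309 Ω
X_C = 1/(ωC) = 164 Ω
Parallel: admittances add. Y = 1/R + 1/(jωL) + jωC
Y = (0.0135 + j0.00286) S
|Y| = 0.0138 S → |Z| = 1/|Y| = 72.4 Ω, ∠Z = −∠Y = -11.9°
I = V/|Z| = 881 mA
P = VI cos φ = 63.8 × 0.881 × cos(-11.9°) = 55.0 W

55.0 W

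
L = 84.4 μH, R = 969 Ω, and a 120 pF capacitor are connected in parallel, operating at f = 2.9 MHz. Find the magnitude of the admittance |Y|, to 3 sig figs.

ω = 2πf = 1.822e+07 rad/s
X_L = ωL = 1540 Ω
X_C = 1/(ωC) = 457 Ω
Parallel: admittances add. Y = 1/R + 1/(jωL) + jωC
Y = (0.00103 + j0.00154) S
|Y| = 0.00185 S → |Z| = 1/|Y| = 540 Ω, ∠Z = −∠Y = -56.1°

1.85 mS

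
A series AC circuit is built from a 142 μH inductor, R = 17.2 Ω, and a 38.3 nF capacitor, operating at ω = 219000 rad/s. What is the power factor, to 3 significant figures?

X_L = ωL = 31.1 Ω
X_C = 1/(ωC) = 119 Ω
Net reactance X = X_L − X_C = -88.1 Ω
Z = 17.2 − j88.1 Ω
|Z| = √(17.2² + 88.1²) = 89.8 Ω
∠Z = arctan(-88.1/17.2) = -79.0°
cos φ = cos(-79.0°) = 0.192

0.192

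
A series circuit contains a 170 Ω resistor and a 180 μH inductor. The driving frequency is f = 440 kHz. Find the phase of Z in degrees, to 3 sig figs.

ω = 2πf = 2.765e+06 rad/s
X_L = ωL = 498 Ω
Z = 170 + j498 Ω
|Z| = √(170² + 498²) = 526 Ω
∠Z = arctan(498/170) = 71.1°

71.1°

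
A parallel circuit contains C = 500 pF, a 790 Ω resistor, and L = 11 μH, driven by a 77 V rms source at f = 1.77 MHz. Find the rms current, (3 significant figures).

ω = 2πf = 1.112e+07 rad/s
X_L = ωL = 122 Ω
X_C = 1/(ωC) = 180 Ω
Parallel: admittances add. Y = 1/R + 1/(jωL) + jωC
Y = (0.00127 − j0.00261) S
|Y| = 0.00290 S → |Z| = 1/|Y| = 344 Ω, ∠Z = −∠Y = 64.2°
I = V/|Z| = 77/344 = 224 mA

224 mA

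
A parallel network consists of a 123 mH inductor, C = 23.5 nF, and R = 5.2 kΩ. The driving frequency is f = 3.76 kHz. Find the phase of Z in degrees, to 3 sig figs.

ω = 2πf = 23620 rad/s
X_L = ωL = 2910 Ω
X_C = 1/(ωC) = 1800 Ω
Parallel: admittances add. Y = 1/R + 1/(jωL) + jωC
Y = (0.000192 + j0.000211) S
|Y| = 0.000286 S → |Z| = 1/|Y| = 3500 Ω, ∠Z = −∠Y = -47.7°

-47.7°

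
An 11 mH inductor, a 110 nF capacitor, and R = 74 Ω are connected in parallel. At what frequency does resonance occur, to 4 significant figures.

ω₀ = 1/√(LC) = 1/√(0.011 × 1.1e-07) = 28750 rad/s
f₀ = ω₀/(2π) = 4.575 kHz

4.575 kHz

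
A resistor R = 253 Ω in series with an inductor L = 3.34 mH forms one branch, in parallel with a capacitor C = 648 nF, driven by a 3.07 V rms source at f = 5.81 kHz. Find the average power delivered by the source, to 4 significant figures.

ω = 2πf = 36510 rad/s
X_L = ωL = 121.9 Ω
X_C = 1/(ωC) = 42.27 Ω
Branch 1 (R+jX_L): Z₁ = 253.0 + j121.9 Ω, |Z₁| = 280.8 Ω
Branch 2 (−jX_C): Z₂ = −j42.27 Ω
Parallel: Z = Z₁Z₂/(Z₁+Z₂), |Z| = 44.76 Ω, ∠Z = -81.75°
I = V/|Z| = 68.59 mA
P = VI cos φ = 3.07 × 0.06859 × cos(-81.75°) = 30.23 mW

30.23 mW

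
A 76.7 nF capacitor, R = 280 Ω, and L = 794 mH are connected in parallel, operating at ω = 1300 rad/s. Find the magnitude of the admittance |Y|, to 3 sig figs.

3.68 mS

X_L = ωL = 1030 Ω
X_C = 1/(ωC) = 10000 Ω
Parallel: admittances add. Y = 1/R + 1/(jωL) + jωC
Y = (0.00357 − j0.000869) S
|Y| = 0.00368 S → |Z| = 1/|Y| = 272 Ω, ∠Z = −∠Y = 13.7°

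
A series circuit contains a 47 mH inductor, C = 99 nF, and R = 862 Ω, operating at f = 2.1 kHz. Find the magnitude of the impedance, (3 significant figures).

874 Ω

ω = 2πf = 13190 rad/s
X_L = ωL = 620 Ω
X_C = 1/(ωC) = 766 Ω
Net reactance X = X_L − X_C = -145 Ω
Z = 862 − j145 Ω
|Z| = √(862² + 145²) = 874 Ω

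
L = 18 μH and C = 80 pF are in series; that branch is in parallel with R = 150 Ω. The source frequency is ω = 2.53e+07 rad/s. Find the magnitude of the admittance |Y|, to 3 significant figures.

X_L = ωL = 455 Ω
X_C = 1/(ωC) = 494 Ω
Branch 1: Z₁ = R = 150 Ω
Branch 2 (series LC): Z₂ = j(X_L − X_C) = −j38.7 Ω
Parallel: Z = Z₁Z₂/(Z₁+Z₂), |Z| = 37.4 Ω, ∠Z = -75.5°
|Y| = 1/|Z| = 26.7 mS

26.7 mS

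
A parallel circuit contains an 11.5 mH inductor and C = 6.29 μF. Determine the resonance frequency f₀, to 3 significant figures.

ω₀ = 1/√(LC) = 1/√(0.0115 × 6.29e-06) = 3718 rad/s
f₀ = ω₀/(2π) = 592 Hz

592 Hz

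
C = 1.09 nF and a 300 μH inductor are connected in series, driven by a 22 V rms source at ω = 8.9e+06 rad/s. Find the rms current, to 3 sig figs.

X_L = ωL = 2670 Ω
X_C = 1/(ωC) = 103 Ω
Net reactance X = X_L − X_C = 2570 Ω
Z = j2570 Ω
|Z| = √(0² + 2570²) = 2570 Ω
I = V/|Z| = 22/2570 = 8.57 mA

8.57 mA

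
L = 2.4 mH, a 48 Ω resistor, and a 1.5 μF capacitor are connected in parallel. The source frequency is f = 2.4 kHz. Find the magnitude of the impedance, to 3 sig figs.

ω = 2πf = 15080 rad/s
X_L = ωL = 36.2 Ω
X_C = 1/(ωC) = 44.2 Ω
Parallel: admittances add. Y = 1/R + 1/(jωL) + jωC
Y = (0.0208 − j0.00501) S
|Y| = 0.0214 S → |Z| = 1/|Y| = 46.7 Ω, ∠Z = −∠Y = 13.5°

46.7 Ω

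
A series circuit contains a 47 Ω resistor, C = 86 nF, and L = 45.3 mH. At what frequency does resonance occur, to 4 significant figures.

2.550 kHz

ω₀ = 1/√(LC) = 1/√(0.0453 × 8.6e-08) = 16020 rad/s
f₀ = ω₀/(2π) = 2.550 kHz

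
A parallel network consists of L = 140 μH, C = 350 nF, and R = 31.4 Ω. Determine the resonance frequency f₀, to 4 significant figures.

ω₀ = 1/√(LC) = 1/√(0.00014 × 3.5e-07) = 142900 rad/s
f₀ = ω₀/(2π) = 22.74 kHz

22.74 kHz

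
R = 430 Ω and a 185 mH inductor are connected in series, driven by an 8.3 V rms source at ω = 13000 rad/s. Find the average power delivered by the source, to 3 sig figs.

X_L = ωL = 2400 Ω
Z = 430 + j2400 Ω
|Z| = √(430² + 2400²) = 2440 Ω
∠Z = arctan(2400/430) = 79.9°
I = V/|Z| = 3.40 mA
P = VI cos φ = 8.3 × 0.00340 × cos(79.9°) = 4.96 mW

4.96 mW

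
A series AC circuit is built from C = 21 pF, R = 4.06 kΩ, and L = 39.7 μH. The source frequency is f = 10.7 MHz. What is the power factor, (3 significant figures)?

0.900

ω = 2πf = 6.723e+07 rad/s
X_L = ωL = 2670 Ω
X_C = 1/(ωC) = 708 Ω
Net reactance X = X_L − X_C = 1960 Ω
Z = 4060 + j1960 Ω
|Z| = √(4060² + 1960²) = 4510 Ω
∠Z = arctan(1960/4060) = 25.8°
cos φ = cos(25.8°) = 0.900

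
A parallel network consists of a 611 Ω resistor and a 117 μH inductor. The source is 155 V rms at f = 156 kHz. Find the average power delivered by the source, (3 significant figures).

ω = 2πf = 980200 rad/s
X_L = ωL = 115 Ω
Parallel: admittances add. Y = 1/R + 1/(jωL)
Y = (0.00164 − j0.00872) S
|Y| = 0.00887 S → |Z| = 1/|Y| = 113 Ω, ∠Z = −∠Y = 79.4°
I = V/|Z| = 1.38 A
P = VI cos φ = 155 × 1.38 × cos(79.4°) = 39.3 W

39.3 W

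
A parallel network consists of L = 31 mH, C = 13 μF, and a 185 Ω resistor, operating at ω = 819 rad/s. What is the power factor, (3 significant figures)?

X_L = ωL = 25.4 Ω
X_C = 1/(ωC) = 93.9 Ω
Parallel: admittances add. Y = 1/R + 1/(jωL) + jωC
Y = (0.00541 − j0.0287) S
|Y| = 0.0292 S → |Z| = 1/|Y| = 34.2 Ω, ∠Z = −∠Y = 79.3°
cos φ = cos(79.3°) = 0.185

0.185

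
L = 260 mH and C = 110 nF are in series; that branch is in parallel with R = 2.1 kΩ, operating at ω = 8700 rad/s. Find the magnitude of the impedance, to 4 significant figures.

1053 Ω

X_L = ωL = 2262 Ω
X_C = 1/(ωC) = 1045 Ω
Branch 1: Z₁ = R = 2100 Ω
Branch 2 (series LC): Z₂ = j(X_L − X_C) = j1217 Ω
Parallel: Z = Z₁Z₂/(Z₁+Z₂), |Z| = 1053 Ω, ∠Z = 59.91°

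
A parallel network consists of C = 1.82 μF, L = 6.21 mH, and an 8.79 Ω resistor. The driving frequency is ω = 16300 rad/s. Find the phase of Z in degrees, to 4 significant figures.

-9.867°

X_L = ωL = 101.2 Ω
X_C = 1/(ωC) = 33.71 Ω
Parallel: admittances add. Y = 1/R + 1/(jωL) + jωC
Y = (0.1138 + j0.01979) S
|Y| = 0.1155 S → |Z| = 1/|Y| = 8.660 Ω, ∠Z = −∠Y = -9.867°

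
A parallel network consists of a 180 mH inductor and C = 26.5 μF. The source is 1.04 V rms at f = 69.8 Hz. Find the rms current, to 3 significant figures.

ω = 2πf = 438.6 rad/s
X_L = ωL = 78.9 Ω
X_C = 1/(ωC) = 86.0 Ω
Parallel: admittances add. Y = 1/(jωL) + jωC
Y = (0 − j0.00105) S
|Y| = 0.00105 S → |Z| = 1/|Y| = 956 Ω, ∠Z = −∠Y = 90.0°
I = V/|Z| = 1.04/956 = 1.09 mA

1.09 mA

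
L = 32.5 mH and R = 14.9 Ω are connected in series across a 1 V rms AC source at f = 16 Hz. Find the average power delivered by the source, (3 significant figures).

64.0 mW

ω = 2πf = 100.5 rad/s
X_L = ωL = 3.27 Ω
Z = 14.9 + j3.27 Ω
|Z| = √(14.9² + 3.27²) = 15.3 Ω
∠Z = arctan(3.27/14.9) = 12.4°
I = V/|Z| = 65.6 mA
P = VI cos φ = 1 × 0.0656 × cos(12.4°) = 64.0 mW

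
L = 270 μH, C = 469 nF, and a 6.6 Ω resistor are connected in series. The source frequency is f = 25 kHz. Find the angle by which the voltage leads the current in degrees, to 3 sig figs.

77.1°

ω = 2πf = 157100 rad/s
X_L = ωL = 42.4 Ω
X_C = 1/(ωC) = 13.6 Ω
Net reactance X = X_L − X_C = 28.8 Ω
Z = 6.60 + j28.8 Ω
|Z| = √(6.60² + 28.8²) = 29.6 Ω
∠Z = arctan(28.8/6.60) = 77.1°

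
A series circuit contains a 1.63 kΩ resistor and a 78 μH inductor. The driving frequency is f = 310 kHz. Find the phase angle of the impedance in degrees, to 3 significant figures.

ω = 2πf = 1.948e+06 rad/s
X_L = ωL = 152 Ω
Z = 1630 + j152 Ω
|Z| = √(1630² + 152²) = 1640 Ω
∠Z = arctan(152/1630) = 5.32°

5.32°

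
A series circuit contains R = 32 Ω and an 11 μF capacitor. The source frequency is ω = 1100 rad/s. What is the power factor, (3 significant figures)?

0.361

X_C = 1/(ωC) = 82.6 Ω
Z = 32.0 − j82.6 Ω
|Z| = √(32.0² + 82.6²) = 88.6 Ω
∠Z = arctan(-82.6/32.0) = -68.8°
cos φ = cos(-68.8°) = 0.361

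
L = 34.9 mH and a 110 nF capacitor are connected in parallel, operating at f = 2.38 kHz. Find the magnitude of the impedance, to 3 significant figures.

ω = 2πf = 14950 rad/s
X_L = ωL = 522 Ω
X_C = 1/(ωC) = 608 Ω
Parallel: admittances add. Y = 1/(jωL) + jωC
Y = (0 − j0.000271) S
|Y| = 0.000271 S → |Z| = 1/|Y| = 3690 Ω, ∠Z = −∠Y = 90.0°

3690 Ω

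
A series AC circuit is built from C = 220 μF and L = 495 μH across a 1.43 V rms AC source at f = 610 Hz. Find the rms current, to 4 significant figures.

ω = 2πf = 3833 rad/s
X_L = ωL = 1.897 Ω
X_C = 1/(ωC) = 1.186 Ω
Net reactance X = X_L − X_C = 0.7113 Ω
Z = j0.7113 Ω
|Z| = √(0² + 0.7113²) = 0.7113 Ω
I = V/|Z| = 1.43/0.7113 = 2.011 A

2.011 A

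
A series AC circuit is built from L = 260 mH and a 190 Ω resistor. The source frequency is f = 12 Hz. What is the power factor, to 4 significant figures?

ω = 2πf = 75.40 rad/s
X_L = ωL = 19.60 Ω
Z = 190.0 + j19.60 Ω
|Z| = √(190.0² + 19.60²) = 191.0 Ω
∠Z = arctan(19.60/190.0) = 5.891°
cos φ = cos(5.891°) = 0.9947

0.9947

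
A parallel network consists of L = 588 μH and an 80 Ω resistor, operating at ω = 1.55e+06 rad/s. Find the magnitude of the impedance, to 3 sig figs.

79.7 Ω

X_L = ωL = 911 Ω
Parallel: admittances add. Y = 1/R + 1/(jωL)
Y = (0.0125 − j0.00110) S
|Y| = 0.0125 S → |Z| = 1/|Y| = 79.7 Ω, ∠Z = −∠Y = 5.02°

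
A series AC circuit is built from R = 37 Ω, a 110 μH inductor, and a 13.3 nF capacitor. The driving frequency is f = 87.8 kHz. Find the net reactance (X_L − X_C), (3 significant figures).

-75.6 Ω

ω = 2πf = 551700 rad/s
X_L = ωL = 60.7 Ω
X_C = 1/(ωC) = 136 Ω
X = 60.7 − 136 = -75.6 Ω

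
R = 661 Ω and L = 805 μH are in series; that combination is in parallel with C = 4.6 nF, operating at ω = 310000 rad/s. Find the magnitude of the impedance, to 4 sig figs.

X_L = ωL = 249.6 Ω
X_C = 1/(ωC) = 701.3 Ω
Branch 1 (R+jX_L): Z₁ = 661.0 + j249.6 Ω, |Z₁| = 706.5 Ω
Branch 2 (−jX_C): Z₂ = −j701.3 Ω
Parallel: Z = Z₁Z₂/(Z₁+Z₂), |Z| = 618.9 Ω, ∠Z = -34.97°

618.9 Ω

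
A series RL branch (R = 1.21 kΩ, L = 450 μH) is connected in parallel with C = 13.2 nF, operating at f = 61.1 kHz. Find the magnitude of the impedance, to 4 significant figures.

199.3 Ω

ω = 2πf = 383900 rad/s
X_L = ωL = 172.8 Ω
X_C = 1/(ωC) = 197.3 Ω
Branch 1 (R+jX_L): Z₁ = 1210 + j172.8 Ω, |Z₁| = 1222 Ω
Branch 2 (−jX_C): Z₂ = −j197.3 Ω
Parallel: Z = Z₁Z₂/(Z₁+Z₂), |Z| = 199.3 Ω, ∠Z = -80.71°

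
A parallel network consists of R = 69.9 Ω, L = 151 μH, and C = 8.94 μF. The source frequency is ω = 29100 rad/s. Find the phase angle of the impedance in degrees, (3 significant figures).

X_L = ωL = 4.39 Ω
X_C = 1/(ωC) = 3.84 Ω
Parallel: admittances add. Y = 1/R + 1/(jωL) + jωC
Y = (0.0143 + j0.0326) S
|Y| = 0.0356 S → |Z| = 1/|Y| = 28.1 Ω, ∠Z = −∠Y = -66.3°

-66.3°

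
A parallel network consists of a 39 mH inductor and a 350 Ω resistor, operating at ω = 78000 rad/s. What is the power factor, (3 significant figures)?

X_L = ωL = 3040 Ω
Parallel: admittances add. Y = 1/R + 1/(jωL)
Y = (0.00286 − j0.000329) S
|Y| = 0.00288 S → |Z| = 1/|Y| = 348 Ω, ∠Z = −∠Y = 6.56°
cos φ = cos(6.56°) = 0.993

0.993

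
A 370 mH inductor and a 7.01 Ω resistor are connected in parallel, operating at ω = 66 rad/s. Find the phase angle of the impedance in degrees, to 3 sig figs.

X_L = ωL = 24.4 Ω
Parallel: admittances add. Y = 1/R + 1/(jωL)
Y = (0.143 − j0.0410) S
|Y| = 0.148 S → |Z| = 1/|Y| = 6.74 Ω, ∠Z = −∠Y = 16.0°

16.0°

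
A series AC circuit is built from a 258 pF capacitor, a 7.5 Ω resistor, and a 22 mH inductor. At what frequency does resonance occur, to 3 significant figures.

ω₀ = 1/√(LC) = 1/√(0.022 × 2.58e-10) = 419700 rad/s
f₀ = ω₀/(2π) = 66.8 kHz

66.8 kHz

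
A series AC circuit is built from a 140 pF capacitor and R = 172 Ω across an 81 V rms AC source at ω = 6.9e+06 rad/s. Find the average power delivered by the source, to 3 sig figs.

X_C = 1/(ωC) = 1040 Ω
Z = 172 − j1040 Ω
|Z| = √(172² + 1040²) = 1050 Ω
∠Z = arctan(-1040/172) = -80.6°
I = V/|Z| = 77.2 mA
P = VI cos φ = 81 × 0.0772 × cos(-80.6°) = 1.02 W

1.02 W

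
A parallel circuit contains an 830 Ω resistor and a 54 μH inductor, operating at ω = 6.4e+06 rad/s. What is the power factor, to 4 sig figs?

0.3844

X_L = ωL = 345.6 Ω
Parallel: admittances add. Y = 1/R + 1/(jωL)
Y = (0.001205 − j0.002894) S
|Y| = 0.003134 S → |Z| = 1/|Y| = 319.0 Ω, ∠Z = −∠Y = 67.39°
cos φ = cos(67.39°) = 0.3844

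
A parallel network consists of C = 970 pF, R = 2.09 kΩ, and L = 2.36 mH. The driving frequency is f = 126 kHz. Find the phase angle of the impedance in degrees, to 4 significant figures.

ω = 2πf = 791700 rad/s
X_L = ωL = 1868 Ω
X_C = 1/(ωC) = 1302 Ω
Parallel: admittances add. Y = 1/R + 1/(jωL) + jωC
Y = (0.0004785 + j0.0002327) S
|Y| = 0.0005321 S → |Z| = 1/|Y| = 1880 Ω, ∠Z = −∠Y = -25.94°

-25.94°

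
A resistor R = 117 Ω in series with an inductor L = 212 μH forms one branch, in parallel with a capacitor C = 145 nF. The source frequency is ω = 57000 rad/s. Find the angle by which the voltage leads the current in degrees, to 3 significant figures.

X_L = ωL = 12.1 Ω
X_C = 1/(ωC) = 121 Ω
Branch 1 (R+jX_L): Z₁ = 117 + j12.1 Ω, |Z₁| = 118 Ω
Branch 2 (−jX_C): Z₂ = −j121 Ω
Parallel: Z = Z₁Z₂/(Z₁+Z₂), |Z| = 89.0 Ω, ∠Z = -41.2°

-41.2°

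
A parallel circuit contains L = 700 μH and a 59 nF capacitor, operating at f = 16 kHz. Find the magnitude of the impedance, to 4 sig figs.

120.8 Ω

ω = 2πf = 100500 rad/s
X_L = ωL = 70.37 Ω
X_C = 1/(ωC) = 168.6 Ω
Parallel: admittances add. Y = 1/(jωL) + jωC
Y = (0 − j0.008279) S
|Y| = 0.008279 S → |Z| = 1/|Y| = 120.8 Ω, ∠Z = −∠Y = 90.00°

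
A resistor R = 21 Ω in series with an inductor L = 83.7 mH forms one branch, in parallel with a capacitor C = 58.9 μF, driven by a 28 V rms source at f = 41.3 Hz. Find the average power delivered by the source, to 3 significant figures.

ω = 2πf = 259.5 rad/s
X_L = ωL = 21.7 Ω
X_C = 1/(ωC) = 65.4 Ω
Branch 1 (R+jX_L): Z₁ = 21.0 + j21.7 Ω, |Z₁| = 30.2 Ω
Branch 2 (−jX_C): Z₂ = −j65.4 Ω
Parallel: Z = Z₁Z₂/(Z₁+Z₂), |Z| = 40.8 Ω, ∠Z = 20.3°
I = V/|Z| = 687 mA
P = VI cos φ = 28 × 0.687 × cos(20.3°) = 18.0 W

18.0 W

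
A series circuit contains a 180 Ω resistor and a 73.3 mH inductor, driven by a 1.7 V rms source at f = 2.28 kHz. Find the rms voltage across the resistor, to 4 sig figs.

0.2872 V

ω = 2πf = 14330 rad/s
X_L = ωL = 1050 Ω
Z = 180.0 + j1050 Ω
|Z| = √(180.0² + 1050²) = 1065 Ω
I = V/|Z| = 1.596 mA
V_R = I·|Z_R| = 0.001596 × 180.0 = 0.2872 V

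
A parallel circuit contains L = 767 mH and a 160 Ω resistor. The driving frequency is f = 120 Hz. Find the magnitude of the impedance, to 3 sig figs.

154 Ω

ω = 2πf = 754.0 rad/s
X_L = ωL = 578 Ω
Parallel: admittances add. Y = 1/R + 1/(jωL)
Y = (0.00625 − j0.00173) S
|Y| = 0.00648 S → |Z| = 1/|Y| = 154 Ω, ∠Z = −∠Y = 15.5°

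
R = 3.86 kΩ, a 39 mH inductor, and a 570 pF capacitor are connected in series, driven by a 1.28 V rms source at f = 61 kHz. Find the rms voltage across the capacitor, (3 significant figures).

0.529 V

ω = 2πf = 383300 rad/s
X_L = ωL = 14900 Ω
X_C = 1/(ωC) = 4580 Ω
Net reactance X = X_L − X_C = 10400 Ω
Z = 3860 + j10400 Ω
|Z| = √(3860² + 10400²) = 11100 Ω
I = V/|Z| = 116 μA
V_C = I·|Z_C| = 0.000116 × 4580 = 0.529 V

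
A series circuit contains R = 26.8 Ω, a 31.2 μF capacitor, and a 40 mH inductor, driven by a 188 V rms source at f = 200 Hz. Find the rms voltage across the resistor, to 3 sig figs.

ω = 2πf = 1257 rad/s
X_L = ωL = 50.3 Ω
X_C = 1/(ωC) = 25.5 Ω
Net reactance X = X_L − X_C = 24.8 Ω
Z = 26.8 + j24.8 Ω
|Z| = √(26.8² + 24.8²) = 36.5 Ω
I = V/|Z| = 5.15 A
V_R = I·|Z_R| = 5.15 × 26.8 = 138 V

138 V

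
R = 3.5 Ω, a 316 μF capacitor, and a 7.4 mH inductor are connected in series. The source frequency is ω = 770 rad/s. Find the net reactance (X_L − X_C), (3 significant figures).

X_L = ωL = 5.70 Ω
X_C = 1/(ωC) = 4.11 Ω
X = 5.70 − 4.11 = 1.59 Ω

1.59 Ω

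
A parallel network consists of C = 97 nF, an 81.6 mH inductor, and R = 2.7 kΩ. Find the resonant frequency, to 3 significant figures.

1.79 kHz

ω₀ = 1/√(LC) = 1/√(0.0816 × 9.7e-08) = 11240 rad/s
f₀ = ω₀/(2π) = 1.79 kHz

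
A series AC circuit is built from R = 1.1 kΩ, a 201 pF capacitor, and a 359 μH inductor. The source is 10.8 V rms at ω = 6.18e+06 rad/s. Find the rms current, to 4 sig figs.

6.030 mA

X_L = ωL = 2219 Ω
X_C = 1/(ωC) = 805.0 Ω
Net reactance X = X_L − X_C = 1414 Ω
Z = 1100 + j1414 Ω
|Z| = √(1100² + 1414²) = 1791 Ω
I = V/|Z| = 10.8/1791 = 6.030 mA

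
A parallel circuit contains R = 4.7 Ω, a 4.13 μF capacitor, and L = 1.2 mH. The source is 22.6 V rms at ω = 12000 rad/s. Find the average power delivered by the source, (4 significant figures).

X_L = ωL = 14.40 Ω
X_C = 1/(ωC) = 20.18 Ω
Parallel: admittances add. Y = 1/R + 1/(jωL) + jωC
Y = (0.2128 − j0.01988) S
|Y| = 0.2137 S → |Z| = 1/|Y| = 4.680 Ω, ∠Z = −∠Y = 5.339°
I = V/|Z| = 4.829 A
P = VI cos φ = 22.6 × 4.829 × cos(5.339°) = 108.7 W

108.7 W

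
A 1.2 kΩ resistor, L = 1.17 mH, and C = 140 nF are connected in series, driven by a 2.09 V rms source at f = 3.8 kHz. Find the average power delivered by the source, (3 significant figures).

3.46 mW

ω = 2πf = 23880 rad/s
X_L = ωL = 27.9 Ω
X_C = 1/(ωC) = 299 Ω
Net reactance X = X_L − X_C = -271 Ω
Z = 1200 − j271 Ω
|Z| = √(1200² + 271²) = 1230 Ω
∠Z = arctan(-271/1200) = -12.7°
I = V/|Z| = 1.70 mA
P = VI cos φ = 2.09 × 0.00170 × cos(-12.7°) = 3.46 mW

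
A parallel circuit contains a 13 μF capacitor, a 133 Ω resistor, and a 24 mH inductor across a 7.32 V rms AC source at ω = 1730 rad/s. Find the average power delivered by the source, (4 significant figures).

X_L = ωL = 41.52 Ω
X_C = 1/(ωC) = 44.46 Ω
Parallel: admittances add. Y = 1/R + 1/(jωL) + jωC
Y = (0.007519 − j0.001595) S
|Y| = 0.007686 S → |Z| = 1/|Y| = 130.1 Ω, ∠Z = −∠Y = 11.98°
I = V/|Z| = 56.26 mA
P = VI cos φ = 7.32 × 0.05626 × cos(11.98°) = 402.9 mW

402.9 mW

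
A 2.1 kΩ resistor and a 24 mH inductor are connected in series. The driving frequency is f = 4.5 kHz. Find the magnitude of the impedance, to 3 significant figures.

ω = 2πf = 28270 rad/s
X_L = ωL = 679 Ω
Z = 2100 + j679 Ω
|Z| = √(2100² + 679²) = 2210 Ω

2210 Ω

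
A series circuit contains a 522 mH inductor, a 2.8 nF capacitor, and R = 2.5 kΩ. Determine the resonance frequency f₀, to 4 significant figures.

ω₀ = 1/√(LC) = 1/√(0.522 × 2.8e-09) = 26160 rad/s
f₀ = ω₀/(2π) = 4.163 kHz

4.163 kHz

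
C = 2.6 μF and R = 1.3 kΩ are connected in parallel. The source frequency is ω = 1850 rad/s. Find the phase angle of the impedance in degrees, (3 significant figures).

X_C = 1/(ωC) = 208 Ω
Parallel: admittances add. Y = 1/R + jωC
Y = (0.000769 + j0.00481) S
|Y| = 0.00487 S → |Z| = 1/|Y| = 205 Ω, ∠Z = −∠Y = -80.9°

-80.9°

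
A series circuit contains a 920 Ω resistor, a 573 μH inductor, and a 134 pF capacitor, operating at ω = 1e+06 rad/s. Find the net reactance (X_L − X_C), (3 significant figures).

-6890 Ω

X_L = ωL = 573 Ω
X_C = 1/(ωC) = 7460 Ω
X = 573 − 7460 = -6890 Ω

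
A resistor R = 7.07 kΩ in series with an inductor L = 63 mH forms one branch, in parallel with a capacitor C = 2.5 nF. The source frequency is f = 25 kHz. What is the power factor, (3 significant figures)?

ω = 2πf = 157100 rad/s
X_L = ωL = 9900 Ω
X_C = 1/(ωC) = 2550 Ω
Branch 1 (R+jX_L): Z₁ = 7070 + j9900 Ω, |Z₁| = 12200 Ω
Branch 2 (−jX_C): Z₂ = −j2550 Ω
Parallel: Z = Z₁Z₂/(Z₁+Z₂), |Z| = 3040 Ω, ∠Z = -81.7°
cos φ = cos(-81.7°) = 0.145

0.145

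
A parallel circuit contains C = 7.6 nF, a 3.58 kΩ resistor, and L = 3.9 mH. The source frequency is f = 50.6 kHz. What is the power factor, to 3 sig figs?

0.171

ω = 2πf = 317900 rad/s
X_L = ωL = 1240 Ω
X_C = 1/(ωC) = 414 Ω
Parallel: admittances add. Y = 1/R + 1/(jωL) + jωC
Y = (0.000279 + j0.00161) S
|Y| = 0.00163 S → |Z| = 1/|Y| = 612 Ω, ∠Z = −∠Y = -80.2°
cos φ = cos(-80.2°) = 0.171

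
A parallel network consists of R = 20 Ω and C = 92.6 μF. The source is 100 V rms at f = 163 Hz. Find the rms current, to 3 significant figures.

10.7 A

ω = 2πf = 1024 rad/s
X_C = 1/(ωC) = 10.5 Ω
Parallel: admittances add. Y = 1/R + jωC
Y = (0.0500 + j0.0948) S
|Y| = 0.107 S → |Z| = 1/|Y| = 9.33 Ω, ∠Z = −∠Y = -62.2°
I = V/|Z| = 100/9.33 = 10.7 A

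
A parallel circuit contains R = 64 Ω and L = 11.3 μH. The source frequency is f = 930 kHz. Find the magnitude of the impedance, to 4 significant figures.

45.96 Ω

ω = 2πf = 5.843e+06 rad/s
X_L = ωL = 66.03 Ω
Parallel: admittances add. Y = 1/R + 1/(jωL)
Y = (0.01562 − j0.01514) S
|Y| = 0.02176 S → |Z| = 1/|Y| = 45.96 Ω, ∠Z = −∠Y = 44.11°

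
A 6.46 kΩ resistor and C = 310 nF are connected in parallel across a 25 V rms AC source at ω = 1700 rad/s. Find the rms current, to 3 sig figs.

X_C = 1/(ωC) = 1900 Ω
Parallel: admittances add. Y = 1/R + jωC
Y = (0.000155 + j0.000527) S
|Y| = 0.000549 S → |Z| = 1/|Y| = 1820 Ω, ∠Z = −∠Y = -73.6°
I = V/|Z| = 25/1820 = 13.7 mA

13.7 mA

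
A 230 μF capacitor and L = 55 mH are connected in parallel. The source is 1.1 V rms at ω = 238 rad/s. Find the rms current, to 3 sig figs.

23.8 mA

X_L = ωL = 13.1 Ω
X_C = 1/(ωC) = 18.3 Ω
Parallel: admittances add. Y = 1/(jωL) + jωC
Y = (0 − j0.0217) S
|Y| = 0.0217 S → |Z| = 1/|Y| = 46.2 Ω, ∠Z = −∠Y = 90.0°
I = V/|Z| = 1.1/46.2 = 23.8 mA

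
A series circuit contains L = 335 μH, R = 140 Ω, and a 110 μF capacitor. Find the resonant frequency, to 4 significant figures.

829.1 Hz

ω₀ = 1/√(LC) = 1/√(0.000335 × 0.00011) = 5209 rad/s
f₀ = ω₀/(2π) = 829.1 Hz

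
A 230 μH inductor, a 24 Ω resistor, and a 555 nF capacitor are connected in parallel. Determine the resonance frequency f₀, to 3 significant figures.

14.1 kHz

ω₀ = 1/√(LC) = 1/√(0.00023 × 5.55e-07) = 88510 rad/s
f₀ = ω₀/(2π) = 14.1 kHz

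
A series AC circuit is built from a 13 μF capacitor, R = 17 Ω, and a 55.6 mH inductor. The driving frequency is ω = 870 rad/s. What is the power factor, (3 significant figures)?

0.391

X_L = ωL = 48.4 Ω
X_C = 1/(ωC) = 88.4 Ω
Net reactance X = X_L − X_C = -40.0 Ω
Z = 17.0 − j40.0 Ω
|Z| = √(17.0² + 40.0²) = 43.5 Ω
∠Z = arctan(-40.0/17.0) = -67.0°
cos φ = cos(-67.0°) = 0.391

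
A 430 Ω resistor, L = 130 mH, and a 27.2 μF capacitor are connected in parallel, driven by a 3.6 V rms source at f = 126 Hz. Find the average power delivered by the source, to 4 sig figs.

30.14 mW

ω = 2πf = 791.7 rad/s
X_L = ωL = 102.9 Ω
X_C = 1/(ωC) = 46.44 Ω
Parallel: admittances add. Y = 1/R + 1/(jωL) + jωC
Y = (0.002326 + j0.01182) S
|Y| = 0.01204 S → |Z| = 1/|Y| = 83.03 Ω, ∠Z = −∠Y = -78.87°
I = V/|Z| = 43.36 mA
P = VI cos φ = 3.6 × 0.04336 × cos(-78.87°) = 30.14 mW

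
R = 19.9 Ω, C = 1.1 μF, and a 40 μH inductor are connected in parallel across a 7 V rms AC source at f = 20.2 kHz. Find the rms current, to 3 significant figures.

ω = 2πf = 126900 rad/s
X_L = ωL = 5.08 Ω
X_C = 1/(ωC) = 7.16 Ω
Parallel: admittances add. Y = 1/R + 1/(jωL) + jωC
Y = (0.0503 − j0.0574) S
|Y| = 0.0763 S → |Z| = 1/|Y| = 13.1 Ω, ∠Z = −∠Y = 48.8°
I = V/|Z| = 7/13.1 = 534 mA

534 mA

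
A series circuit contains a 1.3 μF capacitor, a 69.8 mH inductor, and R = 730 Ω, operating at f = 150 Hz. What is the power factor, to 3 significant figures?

ω = 2πf = 942.5 rad/s
X_L = ωL = 65.8 Ω
X_C = 1/(ωC) = 816 Ω
Net reactance X = X_L − X_C = -750 Ω
Z = 730 − j750 Ω
|Z| = √(730² + 750²) = 1050 Ω
∠Z = arctan(-750/730) = -45.8°
cos φ = cos(-45.8°) = 0.697

0.697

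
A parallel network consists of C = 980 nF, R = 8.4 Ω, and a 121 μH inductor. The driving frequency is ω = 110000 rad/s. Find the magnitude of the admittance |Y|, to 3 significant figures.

123 mS

X_L = ωL = 13.3 Ω
X_C = 1/(ωC) = 9.28 Ω
Parallel: admittances add. Y = 1/R + 1/(jωL) + jωC
Y = (0.119 + j0.0327) S
|Y| = 0.123 S → |Z| = 1/|Y| = 8.10 Ω, ∠Z = −∠Y = -15.3°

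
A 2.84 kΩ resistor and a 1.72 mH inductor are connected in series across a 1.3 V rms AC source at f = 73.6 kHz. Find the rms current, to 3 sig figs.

441 μA

ω = 2πf = 462400 rad/s
X_L = ωL = 795 Ω
Z = 2840 + j795 Ω
|Z| = √(2840² + 795²) = 2950 Ω
I = V/|Z| = 1.3/2950 = 441 μA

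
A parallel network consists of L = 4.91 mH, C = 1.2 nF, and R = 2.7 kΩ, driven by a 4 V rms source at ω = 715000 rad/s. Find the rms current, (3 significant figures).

X_L = ωL = 3510 Ω
X_C = 1/(ωC) = 1170 Ω
Parallel: admittances add. Y = 1/R + 1/(jωL) + jωC
Y = (0.000370 + j0.000573) S
|Y| = 0.000682 S → |Z| = 1/|Y| = 1470 Ω, ∠Z = −∠Y = -57.1°
I = V/|Z| = 4/1470 = 2.73 mA

2.73 mA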